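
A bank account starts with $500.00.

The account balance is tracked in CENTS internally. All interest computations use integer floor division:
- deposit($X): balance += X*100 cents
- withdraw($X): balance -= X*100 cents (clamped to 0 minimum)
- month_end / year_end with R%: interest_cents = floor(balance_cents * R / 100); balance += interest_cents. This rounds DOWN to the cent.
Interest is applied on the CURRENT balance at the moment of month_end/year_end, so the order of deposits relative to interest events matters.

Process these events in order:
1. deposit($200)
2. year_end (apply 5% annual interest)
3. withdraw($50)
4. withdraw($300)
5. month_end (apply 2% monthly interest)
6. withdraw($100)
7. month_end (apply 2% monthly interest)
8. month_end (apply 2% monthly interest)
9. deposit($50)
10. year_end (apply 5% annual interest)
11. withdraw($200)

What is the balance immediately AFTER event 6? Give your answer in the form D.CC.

After 1 (deposit($200)): balance=$700.00 total_interest=$0.00
After 2 (year_end (apply 5% annual interest)): balance=$735.00 total_interest=$35.00
After 3 (withdraw($50)): balance=$685.00 total_interest=$35.00
After 4 (withdraw($300)): balance=$385.00 total_interest=$35.00
After 5 (month_end (apply 2% monthly interest)): balance=$392.70 total_interest=$42.70
After 6 (withdraw($100)): balance=$292.70 total_interest=$42.70

Answer: 292.70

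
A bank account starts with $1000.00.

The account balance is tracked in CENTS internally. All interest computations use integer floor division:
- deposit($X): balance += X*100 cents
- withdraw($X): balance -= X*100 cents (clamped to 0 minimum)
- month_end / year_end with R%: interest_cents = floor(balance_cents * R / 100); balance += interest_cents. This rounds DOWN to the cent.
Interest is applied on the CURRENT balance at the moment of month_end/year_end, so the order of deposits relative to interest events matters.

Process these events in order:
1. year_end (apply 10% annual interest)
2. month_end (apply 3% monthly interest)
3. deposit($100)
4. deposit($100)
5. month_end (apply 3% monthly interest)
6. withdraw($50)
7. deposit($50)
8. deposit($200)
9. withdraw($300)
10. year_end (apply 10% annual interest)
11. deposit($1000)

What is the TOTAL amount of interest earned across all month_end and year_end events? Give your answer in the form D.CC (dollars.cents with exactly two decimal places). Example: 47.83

Answer: 300.28

Derivation:
After 1 (year_end (apply 10% annual interest)): balance=$1100.00 total_interest=$100.00
After 2 (month_end (apply 3% monthly interest)): balance=$1133.00 total_interest=$133.00
After 3 (deposit($100)): balance=$1233.00 total_interest=$133.00
After 4 (deposit($100)): balance=$1333.00 total_interest=$133.00
After 5 (month_end (apply 3% monthly interest)): balance=$1372.99 total_interest=$172.99
After 6 (withdraw($50)): balance=$1322.99 total_interest=$172.99
After 7 (deposit($50)): balance=$1372.99 total_interest=$172.99
After 8 (deposit($200)): balance=$1572.99 total_interest=$172.99
After 9 (withdraw($300)): balance=$1272.99 total_interest=$172.99
After 10 (year_end (apply 10% annual interest)): balance=$1400.28 total_interest=$300.28
After 11 (deposit($1000)): balance=$2400.28 total_interest=$300.28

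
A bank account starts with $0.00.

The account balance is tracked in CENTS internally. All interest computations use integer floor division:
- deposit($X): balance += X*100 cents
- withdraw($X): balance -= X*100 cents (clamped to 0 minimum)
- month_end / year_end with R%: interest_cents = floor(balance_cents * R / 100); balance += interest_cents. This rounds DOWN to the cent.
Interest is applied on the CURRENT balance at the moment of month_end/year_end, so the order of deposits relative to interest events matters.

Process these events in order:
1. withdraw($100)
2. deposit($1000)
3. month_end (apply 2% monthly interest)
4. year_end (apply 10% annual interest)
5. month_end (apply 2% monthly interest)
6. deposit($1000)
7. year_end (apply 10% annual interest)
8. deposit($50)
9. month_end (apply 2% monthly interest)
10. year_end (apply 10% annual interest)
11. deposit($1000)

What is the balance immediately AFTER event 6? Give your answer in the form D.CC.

Answer: 2144.44

Derivation:
After 1 (withdraw($100)): balance=$0.00 total_interest=$0.00
After 2 (deposit($1000)): balance=$1000.00 total_interest=$0.00
After 3 (month_end (apply 2% monthly interest)): balance=$1020.00 total_interest=$20.00
After 4 (year_end (apply 10% annual interest)): balance=$1122.00 total_interest=$122.00
After 5 (month_end (apply 2% monthly interest)): balance=$1144.44 total_interest=$144.44
After 6 (deposit($1000)): balance=$2144.44 total_interest=$144.44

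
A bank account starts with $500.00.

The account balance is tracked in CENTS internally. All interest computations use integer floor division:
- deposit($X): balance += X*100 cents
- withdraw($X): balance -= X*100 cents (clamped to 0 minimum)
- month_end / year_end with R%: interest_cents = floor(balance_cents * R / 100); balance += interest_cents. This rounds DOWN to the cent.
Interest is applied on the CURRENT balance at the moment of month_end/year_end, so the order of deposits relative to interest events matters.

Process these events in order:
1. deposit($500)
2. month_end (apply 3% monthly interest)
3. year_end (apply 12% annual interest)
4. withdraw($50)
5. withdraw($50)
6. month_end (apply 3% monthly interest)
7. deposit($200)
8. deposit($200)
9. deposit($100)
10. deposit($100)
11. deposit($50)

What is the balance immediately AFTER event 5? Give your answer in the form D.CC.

Answer: 1053.60

Derivation:
After 1 (deposit($500)): balance=$1000.00 total_interest=$0.00
After 2 (month_end (apply 3% monthly interest)): balance=$1030.00 total_interest=$30.00
After 3 (year_end (apply 12% annual interest)): balance=$1153.60 total_interest=$153.60
After 4 (withdraw($50)): balance=$1103.60 total_interest=$153.60
After 5 (withdraw($50)): balance=$1053.60 total_interest=$153.60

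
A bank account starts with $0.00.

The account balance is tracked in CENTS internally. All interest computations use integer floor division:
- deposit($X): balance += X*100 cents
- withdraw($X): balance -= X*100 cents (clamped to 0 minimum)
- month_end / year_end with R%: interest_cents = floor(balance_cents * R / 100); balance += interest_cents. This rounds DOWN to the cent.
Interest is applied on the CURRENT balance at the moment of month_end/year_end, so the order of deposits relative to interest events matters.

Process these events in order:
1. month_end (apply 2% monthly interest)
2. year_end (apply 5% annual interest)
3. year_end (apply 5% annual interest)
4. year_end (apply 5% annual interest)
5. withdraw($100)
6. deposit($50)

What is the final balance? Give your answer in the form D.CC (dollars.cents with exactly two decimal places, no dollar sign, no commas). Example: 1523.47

After 1 (month_end (apply 2% monthly interest)): balance=$0.00 total_interest=$0.00
After 2 (year_end (apply 5% annual interest)): balance=$0.00 total_interest=$0.00
After 3 (year_end (apply 5% annual interest)): balance=$0.00 total_interest=$0.00
After 4 (year_end (apply 5% annual interest)): balance=$0.00 total_interest=$0.00
After 5 (withdraw($100)): balance=$0.00 total_interest=$0.00
After 6 (deposit($50)): balance=$50.00 total_interest=$0.00

Answer: 50.00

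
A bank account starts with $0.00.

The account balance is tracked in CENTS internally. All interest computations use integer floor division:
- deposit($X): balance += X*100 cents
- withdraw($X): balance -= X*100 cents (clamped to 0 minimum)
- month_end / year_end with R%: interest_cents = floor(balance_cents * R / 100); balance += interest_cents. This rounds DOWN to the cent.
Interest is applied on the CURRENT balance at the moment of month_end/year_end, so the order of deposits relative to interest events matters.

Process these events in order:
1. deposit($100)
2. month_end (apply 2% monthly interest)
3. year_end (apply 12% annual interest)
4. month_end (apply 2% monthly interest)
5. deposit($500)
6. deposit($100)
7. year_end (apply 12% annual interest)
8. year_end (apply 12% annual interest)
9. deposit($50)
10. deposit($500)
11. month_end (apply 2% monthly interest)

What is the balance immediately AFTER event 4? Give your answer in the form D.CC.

Answer: 116.52

Derivation:
After 1 (deposit($100)): balance=$100.00 total_interest=$0.00
After 2 (month_end (apply 2% monthly interest)): balance=$102.00 total_interest=$2.00
After 3 (year_end (apply 12% annual interest)): balance=$114.24 total_interest=$14.24
After 4 (month_end (apply 2% monthly interest)): balance=$116.52 total_interest=$16.52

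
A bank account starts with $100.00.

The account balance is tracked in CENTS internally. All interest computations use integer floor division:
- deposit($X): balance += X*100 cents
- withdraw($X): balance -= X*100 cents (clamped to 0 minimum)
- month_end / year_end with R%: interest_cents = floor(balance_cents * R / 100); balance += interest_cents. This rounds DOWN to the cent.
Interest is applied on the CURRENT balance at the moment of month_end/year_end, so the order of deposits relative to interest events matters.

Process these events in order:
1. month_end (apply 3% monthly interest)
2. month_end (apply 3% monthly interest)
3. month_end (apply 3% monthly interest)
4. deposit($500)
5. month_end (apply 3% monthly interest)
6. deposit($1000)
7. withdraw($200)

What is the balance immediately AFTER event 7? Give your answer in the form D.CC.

Answer: 1427.54

Derivation:
After 1 (month_end (apply 3% monthly interest)): balance=$103.00 total_interest=$3.00
After 2 (month_end (apply 3% monthly interest)): balance=$106.09 total_interest=$6.09
After 3 (month_end (apply 3% monthly interest)): balance=$109.27 total_interest=$9.27
After 4 (deposit($500)): balance=$609.27 total_interest=$9.27
After 5 (month_end (apply 3% monthly interest)): balance=$627.54 total_interest=$27.54
After 6 (deposit($1000)): balance=$1627.54 total_interest=$27.54
After 7 (withdraw($200)): balance=$1427.54 total_interest=$27.54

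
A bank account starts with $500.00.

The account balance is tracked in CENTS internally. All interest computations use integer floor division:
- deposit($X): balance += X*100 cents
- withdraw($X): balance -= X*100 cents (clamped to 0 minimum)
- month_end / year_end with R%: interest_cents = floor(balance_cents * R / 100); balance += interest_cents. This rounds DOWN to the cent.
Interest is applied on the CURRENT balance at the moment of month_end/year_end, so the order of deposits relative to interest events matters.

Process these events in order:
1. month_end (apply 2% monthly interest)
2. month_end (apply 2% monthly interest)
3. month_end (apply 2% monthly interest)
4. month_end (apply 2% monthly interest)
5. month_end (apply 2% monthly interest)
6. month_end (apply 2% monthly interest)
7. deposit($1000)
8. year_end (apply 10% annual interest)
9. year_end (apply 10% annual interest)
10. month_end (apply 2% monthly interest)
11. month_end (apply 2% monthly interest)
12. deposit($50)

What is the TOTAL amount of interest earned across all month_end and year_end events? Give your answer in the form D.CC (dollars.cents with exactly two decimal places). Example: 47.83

Answer: 467.70

Derivation:
After 1 (month_end (apply 2% monthly interest)): balance=$510.00 total_interest=$10.00
After 2 (month_end (apply 2% monthly interest)): balance=$520.20 total_interest=$20.20
After 3 (month_end (apply 2% monthly interest)): balance=$530.60 total_interest=$30.60
After 4 (month_end (apply 2% monthly interest)): balance=$541.21 total_interest=$41.21
After 5 (month_end (apply 2% monthly interest)): balance=$552.03 total_interest=$52.03
After 6 (month_end (apply 2% monthly interest)): balance=$563.07 total_interest=$63.07
After 7 (deposit($1000)): balance=$1563.07 total_interest=$63.07
After 8 (year_end (apply 10% annual interest)): balance=$1719.37 total_interest=$219.37
After 9 (year_end (apply 10% annual interest)): balance=$1891.30 total_interest=$391.30
After 10 (month_end (apply 2% monthly interest)): balance=$1929.12 total_interest=$429.12
After 11 (month_end (apply 2% monthly interest)): balance=$1967.70 total_interest=$467.70
After 12 (deposit($50)): balance=$2017.70 total_interest=$467.70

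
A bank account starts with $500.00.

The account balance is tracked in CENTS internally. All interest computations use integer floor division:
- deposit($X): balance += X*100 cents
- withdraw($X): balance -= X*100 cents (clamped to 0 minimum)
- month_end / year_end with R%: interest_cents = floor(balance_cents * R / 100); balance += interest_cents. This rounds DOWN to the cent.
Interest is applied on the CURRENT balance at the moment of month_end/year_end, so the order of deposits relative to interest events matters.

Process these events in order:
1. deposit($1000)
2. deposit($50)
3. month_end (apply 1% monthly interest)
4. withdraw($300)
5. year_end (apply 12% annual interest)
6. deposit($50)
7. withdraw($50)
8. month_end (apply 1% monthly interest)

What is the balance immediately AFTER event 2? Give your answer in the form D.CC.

After 1 (deposit($1000)): balance=$1500.00 total_interest=$0.00
After 2 (deposit($50)): balance=$1550.00 total_interest=$0.00

Answer: 1550.00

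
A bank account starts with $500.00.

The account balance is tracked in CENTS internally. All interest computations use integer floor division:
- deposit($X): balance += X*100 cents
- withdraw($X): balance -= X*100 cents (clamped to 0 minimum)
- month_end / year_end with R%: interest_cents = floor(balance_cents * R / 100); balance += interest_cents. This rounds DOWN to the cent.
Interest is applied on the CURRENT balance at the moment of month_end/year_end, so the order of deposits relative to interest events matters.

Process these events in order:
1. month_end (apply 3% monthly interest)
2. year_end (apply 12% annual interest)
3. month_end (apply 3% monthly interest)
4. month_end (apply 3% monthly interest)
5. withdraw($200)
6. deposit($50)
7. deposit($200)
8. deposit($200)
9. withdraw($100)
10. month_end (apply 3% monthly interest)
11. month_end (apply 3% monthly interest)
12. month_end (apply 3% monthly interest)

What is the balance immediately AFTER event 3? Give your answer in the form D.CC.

Answer: 594.10

Derivation:
After 1 (month_end (apply 3% monthly interest)): balance=$515.00 total_interest=$15.00
After 2 (year_end (apply 12% annual interest)): balance=$576.80 total_interest=$76.80
After 3 (month_end (apply 3% monthly interest)): balance=$594.10 total_interest=$94.10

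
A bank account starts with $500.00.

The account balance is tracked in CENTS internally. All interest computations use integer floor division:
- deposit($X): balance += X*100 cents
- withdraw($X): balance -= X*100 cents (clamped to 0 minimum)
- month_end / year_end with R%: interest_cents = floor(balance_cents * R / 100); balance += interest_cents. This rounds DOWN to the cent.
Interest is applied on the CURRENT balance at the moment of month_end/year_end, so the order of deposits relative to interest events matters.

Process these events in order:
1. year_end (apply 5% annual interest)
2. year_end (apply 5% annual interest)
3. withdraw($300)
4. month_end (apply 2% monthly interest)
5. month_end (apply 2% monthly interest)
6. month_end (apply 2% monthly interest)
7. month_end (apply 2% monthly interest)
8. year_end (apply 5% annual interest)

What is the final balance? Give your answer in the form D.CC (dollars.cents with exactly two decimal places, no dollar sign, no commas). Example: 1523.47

After 1 (year_end (apply 5% annual interest)): balance=$525.00 total_interest=$25.00
After 2 (year_end (apply 5% annual interest)): balance=$551.25 total_interest=$51.25
After 3 (withdraw($300)): balance=$251.25 total_interest=$51.25
After 4 (month_end (apply 2% monthly interest)): balance=$256.27 total_interest=$56.27
After 5 (month_end (apply 2% monthly interest)): balance=$261.39 total_interest=$61.39
After 6 (month_end (apply 2% monthly interest)): balance=$266.61 total_interest=$66.61
After 7 (month_end (apply 2% monthly interest)): balance=$271.94 total_interest=$71.94
After 8 (year_end (apply 5% annual interest)): balance=$285.53 total_interest=$85.53

Answer: 285.53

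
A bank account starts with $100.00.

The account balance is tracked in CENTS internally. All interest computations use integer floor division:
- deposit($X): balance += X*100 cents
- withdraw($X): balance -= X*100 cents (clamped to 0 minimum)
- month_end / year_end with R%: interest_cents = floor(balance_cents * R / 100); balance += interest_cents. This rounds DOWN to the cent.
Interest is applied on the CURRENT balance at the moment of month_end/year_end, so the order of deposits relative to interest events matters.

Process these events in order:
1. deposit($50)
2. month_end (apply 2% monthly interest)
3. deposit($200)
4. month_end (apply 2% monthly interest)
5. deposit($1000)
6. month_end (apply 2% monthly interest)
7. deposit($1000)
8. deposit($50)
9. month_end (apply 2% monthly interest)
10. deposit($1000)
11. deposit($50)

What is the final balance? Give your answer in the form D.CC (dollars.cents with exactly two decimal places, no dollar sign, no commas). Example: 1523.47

After 1 (deposit($50)): balance=$150.00 total_interest=$0.00
After 2 (month_end (apply 2% monthly interest)): balance=$153.00 total_interest=$3.00
After 3 (deposit($200)): balance=$353.00 total_interest=$3.00
After 4 (month_end (apply 2% monthly interest)): balance=$360.06 total_interest=$10.06
After 5 (deposit($1000)): balance=$1360.06 total_interest=$10.06
After 6 (month_end (apply 2% monthly interest)): balance=$1387.26 total_interest=$37.26
After 7 (deposit($1000)): balance=$2387.26 total_interest=$37.26
After 8 (deposit($50)): balance=$2437.26 total_interest=$37.26
After 9 (month_end (apply 2% monthly interest)): balance=$2486.00 total_interest=$86.00
After 10 (deposit($1000)): balance=$3486.00 total_interest=$86.00
After 11 (deposit($50)): balance=$3536.00 total_interest=$86.00

Answer: 3536.00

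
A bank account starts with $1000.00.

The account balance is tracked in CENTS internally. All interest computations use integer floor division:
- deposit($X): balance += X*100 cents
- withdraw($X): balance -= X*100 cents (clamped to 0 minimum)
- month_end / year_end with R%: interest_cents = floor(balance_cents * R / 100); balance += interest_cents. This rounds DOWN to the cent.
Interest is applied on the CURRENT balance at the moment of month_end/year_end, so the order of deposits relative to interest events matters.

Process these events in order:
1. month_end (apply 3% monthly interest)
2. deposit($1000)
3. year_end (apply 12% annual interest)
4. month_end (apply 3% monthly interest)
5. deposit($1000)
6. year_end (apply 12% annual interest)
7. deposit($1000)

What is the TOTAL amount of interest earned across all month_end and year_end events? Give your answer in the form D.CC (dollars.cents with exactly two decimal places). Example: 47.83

Answer: 742.81

Derivation:
After 1 (month_end (apply 3% monthly interest)): balance=$1030.00 total_interest=$30.00
After 2 (deposit($1000)): balance=$2030.00 total_interest=$30.00
After 3 (year_end (apply 12% annual interest)): balance=$2273.60 total_interest=$273.60
After 4 (month_end (apply 3% monthly interest)): balance=$2341.80 total_interest=$341.80
After 5 (deposit($1000)): balance=$3341.80 total_interest=$341.80
After 6 (year_end (apply 12% annual interest)): balance=$3742.81 total_interest=$742.81
After 7 (deposit($1000)): balance=$4742.81 total_interest=$742.81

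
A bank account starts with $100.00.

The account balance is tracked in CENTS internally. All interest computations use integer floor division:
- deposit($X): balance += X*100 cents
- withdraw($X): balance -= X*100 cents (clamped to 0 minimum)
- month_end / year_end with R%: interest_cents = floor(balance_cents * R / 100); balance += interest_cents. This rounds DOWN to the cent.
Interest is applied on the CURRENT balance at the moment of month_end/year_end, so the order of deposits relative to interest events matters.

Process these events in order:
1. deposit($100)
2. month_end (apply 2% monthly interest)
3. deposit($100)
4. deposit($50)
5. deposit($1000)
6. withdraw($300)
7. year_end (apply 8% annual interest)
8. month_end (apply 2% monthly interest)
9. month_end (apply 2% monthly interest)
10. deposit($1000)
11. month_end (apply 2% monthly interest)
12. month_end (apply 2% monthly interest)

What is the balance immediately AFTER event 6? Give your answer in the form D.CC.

After 1 (deposit($100)): balance=$200.00 total_interest=$0.00
After 2 (month_end (apply 2% monthly interest)): balance=$204.00 total_interest=$4.00
After 3 (deposit($100)): balance=$304.00 total_interest=$4.00
After 4 (deposit($50)): balance=$354.00 total_interest=$4.00
After 5 (deposit($1000)): balance=$1354.00 total_interest=$4.00
After 6 (withdraw($300)): balance=$1054.00 total_interest=$4.00

Answer: 1054.00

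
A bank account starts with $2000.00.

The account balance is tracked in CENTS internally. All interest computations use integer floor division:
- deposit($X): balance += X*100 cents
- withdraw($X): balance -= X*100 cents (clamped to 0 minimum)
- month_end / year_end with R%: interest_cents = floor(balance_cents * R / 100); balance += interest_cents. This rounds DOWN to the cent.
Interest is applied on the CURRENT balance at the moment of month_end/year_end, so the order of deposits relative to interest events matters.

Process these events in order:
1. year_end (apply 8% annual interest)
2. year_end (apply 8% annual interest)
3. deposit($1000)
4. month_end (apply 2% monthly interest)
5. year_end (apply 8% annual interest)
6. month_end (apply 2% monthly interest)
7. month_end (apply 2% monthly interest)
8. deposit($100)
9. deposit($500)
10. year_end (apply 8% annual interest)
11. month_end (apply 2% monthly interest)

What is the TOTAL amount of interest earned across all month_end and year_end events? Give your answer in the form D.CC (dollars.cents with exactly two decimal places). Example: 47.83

Answer: 1268.74

Derivation:
After 1 (year_end (apply 8% annual interest)): balance=$2160.00 total_interest=$160.00
After 2 (year_end (apply 8% annual interest)): balance=$2332.80 total_interest=$332.80
After 3 (deposit($1000)): balance=$3332.80 total_interest=$332.80
After 4 (month_end (apply 2% monthly interest)): balance=$3399.45 total_interest=$399.45
After 5 (year_end (apply 8% annual interest)): balance=$3671.40 total_interest=$671.40
After 6 (month_end (apply 2% monthly interest)): balance=$3744.82 total_interest=$744.82
After 7 (month_end (apply 2% monthly interest)): balance=$3819.71 total_interest=$819.71
After 8 (deposit($100)): balance=$3919.71 total_interest=$819.71
After 9 (deposit($500)): balance=$4419.71 total_interest=$819.71
After 10 (year_end (apply 8% annual interest)): balance=$4773.28 total_interest=$1173.28
After 11 (month_end (apply 2% monthly interest)): balance=$4868.74 total_interest=$1268.74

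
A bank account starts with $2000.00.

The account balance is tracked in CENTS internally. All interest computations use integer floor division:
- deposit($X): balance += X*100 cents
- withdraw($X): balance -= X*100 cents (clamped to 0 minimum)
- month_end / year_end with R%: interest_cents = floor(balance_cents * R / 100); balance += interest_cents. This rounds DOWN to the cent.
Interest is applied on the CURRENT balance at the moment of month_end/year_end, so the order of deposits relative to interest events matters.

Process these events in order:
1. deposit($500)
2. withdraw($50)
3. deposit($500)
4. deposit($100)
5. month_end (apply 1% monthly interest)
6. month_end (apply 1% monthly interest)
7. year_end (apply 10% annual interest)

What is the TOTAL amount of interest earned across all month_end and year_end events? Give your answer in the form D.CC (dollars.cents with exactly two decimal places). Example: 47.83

After 1 (deposit($500)): balance=$2500.00 total_interest=$0.00
After 2 (withdraw($50)): balance=$2450.00 total_interest=$0.00
After 3 (deposit($500)): balance=$2950.00 total_interest=$0.00
After 4 (deposit($100)): balance=$3050.00 total_interest=$0.00
After 5 (month_end (apply 1% monthly interest)): balance=$3080.50 total_interest=$30.50
After 6 (month_end (apply 1% monthly interest)): balance=$3111.30 total_interest=$61.30
After 7 (year_end (apply 10% annual interest)): balance=$3422.43 total_interest=$372.43

Answer: 372.43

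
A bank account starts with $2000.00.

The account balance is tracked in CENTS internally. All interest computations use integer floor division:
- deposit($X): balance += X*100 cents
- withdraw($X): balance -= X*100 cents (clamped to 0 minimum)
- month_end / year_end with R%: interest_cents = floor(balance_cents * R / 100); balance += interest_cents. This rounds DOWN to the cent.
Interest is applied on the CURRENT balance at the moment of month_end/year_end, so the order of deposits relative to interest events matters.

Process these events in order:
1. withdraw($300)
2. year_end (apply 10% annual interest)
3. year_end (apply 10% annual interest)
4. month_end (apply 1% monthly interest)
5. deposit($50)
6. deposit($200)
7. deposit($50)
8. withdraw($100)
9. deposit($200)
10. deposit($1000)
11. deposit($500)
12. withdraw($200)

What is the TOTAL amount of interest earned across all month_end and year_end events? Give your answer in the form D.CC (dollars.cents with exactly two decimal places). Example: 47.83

Answer: 377.57

Derivation:
After 1 (withdraw($300)): balance=$1700.00 total_interest=$0.00
After 2 (year_end (apply 10% annual interest)): balance=$1870.00 total_interest=$170.00
After 3 (year_end (apply 10% annual interest)): balance=$2057.00 total_interest=$357.00
After 4 (month_end (apply 1% monthly interest)): balance=$2077.57 total_interest=$377.57
After 5 (deposit($50)): balance=$2127.57 total_interest=$377.57
After 6 (deposit($200)): balance=$2327.57 total_interest=$377.57
After 7 (deposit($50)): balance=$2377.57 total_interest=$377.57
After 8 (withdraw($100)): balance=$2277.57 total_interest=$377.57
After 9 (deposit($200)): balance=$2477.57 total_interest=$377.57
After 10 (deposit($1000)): balance=$3477.57 total_interest=$377.57
After 11 (deposit($500)): balance=$3977.57 total_interest=$377.57
After 12 (withdraw($200)): balance=$3777.57 total_interest=$377.57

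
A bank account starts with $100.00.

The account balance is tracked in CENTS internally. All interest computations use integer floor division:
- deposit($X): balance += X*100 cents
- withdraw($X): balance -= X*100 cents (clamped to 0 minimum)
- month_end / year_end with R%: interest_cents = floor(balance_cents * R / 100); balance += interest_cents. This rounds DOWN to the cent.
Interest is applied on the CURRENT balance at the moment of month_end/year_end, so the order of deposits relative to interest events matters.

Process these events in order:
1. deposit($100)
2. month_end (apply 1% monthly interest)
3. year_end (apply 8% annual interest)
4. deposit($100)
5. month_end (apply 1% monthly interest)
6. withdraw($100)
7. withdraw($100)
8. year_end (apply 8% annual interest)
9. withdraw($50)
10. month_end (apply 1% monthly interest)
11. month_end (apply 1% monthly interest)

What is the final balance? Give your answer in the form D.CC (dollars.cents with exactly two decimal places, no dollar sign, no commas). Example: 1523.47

After 1 (deposit($100)): balance=$200.00 total_interest=$0.00
After 2 (month_end (apply 1% monthly interest)): balance=$202.00 total_interest=$2.00
After 3 (year_end (apply 8% annual interest)): balance=$218.16 total_interest=$18.16
After 4 (deposit($100)): balance=$318.16 total_interest=$18.16
After 5 (month_end (apply 1% monthly interest)): balance=$321.34 total_interest=$21.34
After 6 (withdraw($100)): balance=$221.34 total_interest=$21.34
After 7 (withdraw($100)): balance=$121.34 total_interest=$21.34
After 8 (year_end (apply 8% annual interest)): balance=$131.04 total_interest=$31.04
After 9 (withdraw($50)): balance=$81.04 total_interest=$31.04
After 10 (month_end (apply 1% monthly interest)): balance=$81.85 total_interest=$31.85
After 11 (month_end (apply 1% monthly interest)): balance=$82.66 total_interest=$32.66

Answer: 82.66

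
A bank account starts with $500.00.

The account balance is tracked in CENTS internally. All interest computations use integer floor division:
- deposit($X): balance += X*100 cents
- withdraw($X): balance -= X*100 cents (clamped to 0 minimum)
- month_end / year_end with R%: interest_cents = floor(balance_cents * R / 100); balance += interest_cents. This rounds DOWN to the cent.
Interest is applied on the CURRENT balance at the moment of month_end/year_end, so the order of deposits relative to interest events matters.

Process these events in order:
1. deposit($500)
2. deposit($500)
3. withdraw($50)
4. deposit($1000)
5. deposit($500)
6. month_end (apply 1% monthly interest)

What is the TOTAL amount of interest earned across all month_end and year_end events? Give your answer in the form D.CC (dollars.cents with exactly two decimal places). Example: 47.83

After 1 (deposit($500)): balance=$1000.00 total_interest=$0.00
After 2 (deposit($500)): balance=$1500.00 total_interest=$0.00
After 3 (withdraw($50)): balance=$1450.00 total_interest=$0.00
After 4 (deposit($1000)): balance=$2450.00 total_interest=$0.00
After 5 (deposit($500)): balance=$2950.00 total_interest=$0.00
After 6 (month_end (apply 1% monthly interest)): balance=$2979.50 total_interest=$29.50

Answer: 29.50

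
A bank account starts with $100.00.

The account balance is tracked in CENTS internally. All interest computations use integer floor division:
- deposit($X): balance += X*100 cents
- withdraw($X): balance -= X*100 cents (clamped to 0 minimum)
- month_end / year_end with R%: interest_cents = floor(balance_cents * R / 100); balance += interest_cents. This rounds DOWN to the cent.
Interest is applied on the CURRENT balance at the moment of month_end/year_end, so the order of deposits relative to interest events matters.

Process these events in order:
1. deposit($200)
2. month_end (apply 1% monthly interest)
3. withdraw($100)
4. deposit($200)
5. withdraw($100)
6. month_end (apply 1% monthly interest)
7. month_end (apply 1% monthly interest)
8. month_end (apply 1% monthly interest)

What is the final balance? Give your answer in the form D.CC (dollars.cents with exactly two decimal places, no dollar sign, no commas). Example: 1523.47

After 1 (deposit($200)): balance=$300.00 total_interest=$0.00
After 2 (month_end (apply 1% monthly interest)): balance=$303.00 total_interest=$3.00
After 3 (withdraw($100)): balance=$203.00 total_interest=$3.00
After 4 (deposit($200)): balance=$403.00 total_interest=$3.00
After 5 (withdraw($100)): balance=$303.00 total_interest=$3.00
After 6 (month_end (apply 1% monthly interest)): balance=$306.03 total_interest=$6.03
After 7 (month_end (apply 1% monthly interest)): balance=$309.09 total_interest=$9.09
After 8 (month_end (apply 1% monthly interest)): balance=$312.18 total_interest=$12.18

Answer: 312.18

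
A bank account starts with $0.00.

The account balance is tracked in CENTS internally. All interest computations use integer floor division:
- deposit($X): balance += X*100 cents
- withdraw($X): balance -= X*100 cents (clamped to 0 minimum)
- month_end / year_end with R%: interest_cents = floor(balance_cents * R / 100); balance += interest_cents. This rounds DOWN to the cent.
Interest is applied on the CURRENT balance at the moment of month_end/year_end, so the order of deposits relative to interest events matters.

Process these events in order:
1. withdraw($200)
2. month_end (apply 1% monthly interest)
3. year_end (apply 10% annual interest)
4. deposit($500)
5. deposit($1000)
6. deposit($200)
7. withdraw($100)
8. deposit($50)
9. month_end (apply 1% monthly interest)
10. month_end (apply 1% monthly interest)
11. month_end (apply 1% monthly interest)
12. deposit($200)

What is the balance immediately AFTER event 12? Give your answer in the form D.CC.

Answer: 1899.99

Derivation:
After 1 (withdraw($200)): balance=$0.00 total_interest=$0.00
After 2 (month_end (apply 1% monthly interest)): balance=$0.00 total_interest=$0.00
After 3 (year_end (apply 10% annual interest)): balance=$0.00 total_interest=$0.00
After 4 (deposit($500)): balance=$500.00 total_interest=$0.00
After 5 (deposit($1000)): balance=$1500.00 total_interest=$0.00
After 6 (deposit($200)): balance=$1700.00 total_interest=$0.00
After 7 (withdraw($100)): balance=$1600.00 total_interest=$0.00
After 8 (deposit($50)): balance=$1650.00 total_interest=$0.00
After 9 (month_end (apply 1% monthly interest)): balance=$1666.50 total_interest=$16.50
After 10 (month_end (apply 1% monthly interest)): balance=$1683.16 total_interest=$33.16
After 11 (month_end (apply 1% monthly interest)): balance=$1699.99 total_interest=$49.99
After 12 (deposit($200)): balance=$1899.99 total_interest=$49.99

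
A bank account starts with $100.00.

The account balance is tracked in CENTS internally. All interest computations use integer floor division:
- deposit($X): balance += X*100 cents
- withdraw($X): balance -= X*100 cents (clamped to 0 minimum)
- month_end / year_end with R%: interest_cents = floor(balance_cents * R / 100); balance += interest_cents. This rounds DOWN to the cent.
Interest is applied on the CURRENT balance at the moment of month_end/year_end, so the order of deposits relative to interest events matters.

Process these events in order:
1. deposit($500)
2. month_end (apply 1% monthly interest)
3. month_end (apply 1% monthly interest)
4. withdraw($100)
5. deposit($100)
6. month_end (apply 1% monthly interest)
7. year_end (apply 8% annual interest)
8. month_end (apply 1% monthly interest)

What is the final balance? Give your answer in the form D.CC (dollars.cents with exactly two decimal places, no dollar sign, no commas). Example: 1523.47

Answer: 674.30

Derivation:
After 1 (deposit($500)): balance=$600.00 total_interest=$0.00
After 2 (month_end (apply 1% monthly interest)): balance=$606.00 total_interest=$6.00
After 3 (month_end (apply 1% monthly interest)): balance=$612.06 total_interest=$12.06
After 4 (withdraw($100)): balance=$512.06 total_interest=$12.06
After 5 (deposit($100)): balance=$612.06 total_interest=$12.06
After 6 (month_end (apply 1% monthly interest)): balance=$618.18 total_interest=$18.18
After 7 (year_end (apply 8% annual interest)): balance=$667.63 total_interest=$67.63
After 8 (month_end (apply 1% monthly interest)): balance=$674.30 total_interest=$74.30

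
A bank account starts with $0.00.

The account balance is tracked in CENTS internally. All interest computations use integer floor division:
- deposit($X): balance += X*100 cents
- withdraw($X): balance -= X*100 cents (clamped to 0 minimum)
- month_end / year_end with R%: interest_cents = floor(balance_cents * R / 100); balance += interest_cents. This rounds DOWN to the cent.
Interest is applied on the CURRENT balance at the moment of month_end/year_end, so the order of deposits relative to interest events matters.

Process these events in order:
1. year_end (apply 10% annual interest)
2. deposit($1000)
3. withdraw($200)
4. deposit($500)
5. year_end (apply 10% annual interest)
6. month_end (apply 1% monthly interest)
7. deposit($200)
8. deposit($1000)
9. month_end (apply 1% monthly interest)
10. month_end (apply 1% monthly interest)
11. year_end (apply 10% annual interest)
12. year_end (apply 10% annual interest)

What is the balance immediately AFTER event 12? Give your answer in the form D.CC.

After 1 (year_end (apply 10% annual interest)): balance=$0.00 total_interest=$0.00
After 2 (deposit($1000)): balance=$1000.00 total_interest=$0.00
After 3 (withdraw($200)): balance=$800.00 total_interest=$0.00
After 4 (deposit($500)): balance=$1300.00 total_interest=$0.00
After 5 (year_end (apply 10% annual interest)): balance=$1430.00 total_interest=$130.00
After 6 (month_end (apply 1% monthly interest)): balance=$1444.30 total_interest=$144.30
After 7 (deposit($200)): balance=$1644.30 total_interest=$144.30
After 8 (deposit($1000)): balance=$2644.30 total_interest=$144.30
After 9 (month_end (apply 1% monthly interest)): balance=$2670.74 total_interest=$170.74
After 10 (month_end (apply 1% monthly interest)): balance=$2697.44 total_interest=$197.44
After 11 (year_end (apply 10% annual interest)): balance=$2967.18 total_interest=$467.18
After 12 (year_end (apply 10% annual interest)): balance=$3263.89 total_interest=$763.89

Answer: 3263.89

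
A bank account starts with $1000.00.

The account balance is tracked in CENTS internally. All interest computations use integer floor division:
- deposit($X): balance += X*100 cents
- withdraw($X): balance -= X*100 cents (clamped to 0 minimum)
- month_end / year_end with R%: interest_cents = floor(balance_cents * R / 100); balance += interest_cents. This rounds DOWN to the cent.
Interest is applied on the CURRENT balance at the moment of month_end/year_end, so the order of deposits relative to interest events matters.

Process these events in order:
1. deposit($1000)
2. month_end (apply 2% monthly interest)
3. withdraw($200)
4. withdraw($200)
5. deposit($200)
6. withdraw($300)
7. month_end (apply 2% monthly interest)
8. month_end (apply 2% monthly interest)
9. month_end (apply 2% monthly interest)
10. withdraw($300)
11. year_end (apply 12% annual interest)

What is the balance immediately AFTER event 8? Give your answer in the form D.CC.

Answer: 1602.21

Derivation:
After 1 (deposit($1000)): balance=$2000.00 total_interest=$0.00
After 2 (month_end (apply 2% monthly interest)): balance=$2040.00 total_interest=$40.00
After 3 (withdraw($200)): balance=$1840.00 total_interest=$40.00
After 4 (withdraw($200)): balance=$1640.00 total_interest=$40.00
After 5 (deposit($200)): balance=$1840.00 total_interest=$40.00
After 6 (withdraw($300)): balance=$1540.00 total_interest=$40.00
After 7 (month_end (apply 2% monthly interest)): balance=$1570.80 total_interest=$70.80
After 8 (month_end (apply 2% monthly interest)): balance=$1602.21 total_interest=$102.21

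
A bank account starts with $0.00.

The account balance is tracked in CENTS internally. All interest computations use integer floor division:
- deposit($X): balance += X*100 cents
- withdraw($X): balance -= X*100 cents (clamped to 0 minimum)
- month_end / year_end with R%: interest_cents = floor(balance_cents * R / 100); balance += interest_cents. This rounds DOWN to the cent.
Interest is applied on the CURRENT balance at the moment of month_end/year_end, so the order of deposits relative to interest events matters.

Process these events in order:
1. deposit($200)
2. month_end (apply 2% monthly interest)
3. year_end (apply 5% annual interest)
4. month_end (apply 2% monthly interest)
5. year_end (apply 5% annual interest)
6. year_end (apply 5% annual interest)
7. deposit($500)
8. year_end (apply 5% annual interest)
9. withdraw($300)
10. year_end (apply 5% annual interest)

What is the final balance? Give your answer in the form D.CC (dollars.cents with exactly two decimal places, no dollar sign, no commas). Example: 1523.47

Answer: 501.80

Derivation:
After 1 (deposit($200)): balance=$200.00 total_interest=$0.00
After 2 (month_end (apply 2% monthly interest)): balance=$204.00 total_interest=$4.00
After 3 (year_end (apply 5% annual interest)): balance=$214.20 total_interest=$14.20
After 4 (month_end (apply 2% monthly interest)): balance=$218.48 total_interest=$18.48
After 5 (year_end (apply 5% annual interest)): balance=$229.40 total_interest=$29.40
After 6 (year_end (apply 5% annual interest)): balance=$240.87 total_interest=$40.87
After 7 (deposit($500)): balance=$740.87 total_interest=$40.87
After 8 (year_end (apply 5% annual interest)): balance=$777.91 total_interest=$77.91
After 9 (withdraw($300)): balance=$477.91 total_interest=$77.91
After 10 (year_end (apply 5% annual interest)): balance=$501.80 total_interest=$101.80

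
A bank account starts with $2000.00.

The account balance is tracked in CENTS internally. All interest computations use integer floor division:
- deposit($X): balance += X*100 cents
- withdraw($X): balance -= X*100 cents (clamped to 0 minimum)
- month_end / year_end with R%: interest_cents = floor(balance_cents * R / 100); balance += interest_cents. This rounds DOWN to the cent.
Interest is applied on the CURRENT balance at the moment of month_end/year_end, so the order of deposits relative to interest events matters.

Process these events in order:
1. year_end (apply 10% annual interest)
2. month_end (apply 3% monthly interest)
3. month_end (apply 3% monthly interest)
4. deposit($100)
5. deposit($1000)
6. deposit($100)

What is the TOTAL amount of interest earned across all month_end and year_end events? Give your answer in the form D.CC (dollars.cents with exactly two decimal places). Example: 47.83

After 1 (year_end (apply 10% annual interest)): balance=$2200.00 total_interest=$200.00
After 2 (month_end (apply 3% monthly interest)): balance=$2266.00 total_interest=$266.00
After 3 (month_end (apply 3% monthly interest)): balance=$2333.98 total_interest=$333.98
After 4 (deposit($100)): balance=$2433.98 total_interest=$333.98
After 5 (deposit($1000)): balance=$3433.98 total_interest=$333.98
After 6 (deposit($100)): balance=$3533.98 total_interest=$333.98

Answer: 333.98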